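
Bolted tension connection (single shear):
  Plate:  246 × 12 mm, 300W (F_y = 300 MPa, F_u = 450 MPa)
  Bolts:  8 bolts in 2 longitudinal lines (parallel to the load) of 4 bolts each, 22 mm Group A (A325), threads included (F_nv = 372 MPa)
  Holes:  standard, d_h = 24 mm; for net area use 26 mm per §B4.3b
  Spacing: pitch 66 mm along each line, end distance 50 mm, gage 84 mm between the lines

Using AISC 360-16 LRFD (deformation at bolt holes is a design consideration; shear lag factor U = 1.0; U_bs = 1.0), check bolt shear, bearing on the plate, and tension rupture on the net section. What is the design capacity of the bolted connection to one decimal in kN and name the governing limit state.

Bolt shear: A_b = π(22)²/4 = 380.13 mm². φR_n = 0.75 × 372 × 380.13 × 8 × 1 = 848.5 kN.
Bearing (12 mm plate, F_u = 450 MPa): end bolts L_c = 50 − 24/2 = 38, R_n = min(1.2×38×12×450, 2.4×22×12×450) = 246.24 kN/bolt; interior L_c = 66 − 24 = 42, R_n = 272.16 kN/bolt. φR_n = 0.75 × (2×246.24 + 6×272.16) = 1594.1 kN.
Tension rupture (net): A_n = (246 − 2×26)×12 = 2328 mm² (U = 1.0, A_e = A_n). φR_n = 0.75 × 450 × 2328 = 785.7 kN.
Governing: min(848.5, 1594.1, 785.7) = 785.7 kN → net-section rupture.

785.7 kN (net-section rupture governs)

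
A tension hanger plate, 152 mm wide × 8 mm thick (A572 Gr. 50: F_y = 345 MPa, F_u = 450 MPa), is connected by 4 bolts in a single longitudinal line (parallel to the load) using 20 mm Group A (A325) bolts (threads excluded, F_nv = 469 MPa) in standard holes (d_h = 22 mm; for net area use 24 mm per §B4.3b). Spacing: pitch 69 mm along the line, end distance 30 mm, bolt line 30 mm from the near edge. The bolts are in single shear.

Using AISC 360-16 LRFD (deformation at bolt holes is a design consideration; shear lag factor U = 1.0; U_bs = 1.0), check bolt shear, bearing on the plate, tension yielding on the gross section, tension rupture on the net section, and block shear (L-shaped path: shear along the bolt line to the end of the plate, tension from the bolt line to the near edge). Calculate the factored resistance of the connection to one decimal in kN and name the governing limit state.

296.5 kN (block shear governs)

Bolt shear: A_b = π(20)²/4 = 314.16 mm². φR_n = 0.75 × 469 × 314.16 × 4 × 1 = 442.0 kN.
Bearing (8 mm plate, F_u = 450 MPa): end bolts L_c = 30 − 22/2 = 19, R_n = min(1.2×19×8×450, 2.4×20×8×450) = 82.08 kN/bolt; interior L_c = 69 − 22 = 47, R_n = 172.8 kN/bolt. φR_n = 0.75 × (1×82.08 + 3×172.8) = 450.4 kN.
Tension yield (gross): A_g = 152×8 = 1216 mm². φR_n = 0.90 × 345 × 1216 = 377.6 kN.
Tension rupture (net): A_n = (152 − 1×24)×8 = 1024 mm² (U = 1.0, A_e = A_n). φR_n = 0.75 × 450 × 1024 = 345.6 kN.
Block shear: shear path 1×[30+3×69] = 1×237 mm, A_gv = 1896, A_nv = 1×(237 − 3.5×24)×8 = 1224 mm²; tension to near edge: (30 − 0.5×24)×8 = 144 mm². R_n = min(0.6×450×1224, 0.6×345×1896) + 1.0×450×144 = min(330.48, 392.47) + 64.8 = 395.28 kN. φR_n = 0.75 × 395.28 = 296.5 kN.
Governing: min(442.0, 450.4, 377.6, 345.6, 296.5) = 296.5 kN → block shear.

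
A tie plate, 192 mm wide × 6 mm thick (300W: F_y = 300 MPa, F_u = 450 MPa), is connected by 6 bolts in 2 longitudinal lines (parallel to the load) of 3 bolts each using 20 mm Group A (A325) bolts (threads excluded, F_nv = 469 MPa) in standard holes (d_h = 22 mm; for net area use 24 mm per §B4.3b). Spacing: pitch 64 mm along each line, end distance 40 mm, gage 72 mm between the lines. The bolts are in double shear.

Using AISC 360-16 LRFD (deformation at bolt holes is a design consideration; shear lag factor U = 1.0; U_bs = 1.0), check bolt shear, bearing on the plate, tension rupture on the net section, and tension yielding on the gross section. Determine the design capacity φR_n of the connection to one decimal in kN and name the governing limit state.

291.6 kN (net-section rupture governs)

Bolt shear: A_b = π(20)²/4 = 314.16 mm². φR_n = 0.75 × 469 × 314.16 × 6 × 2 = 1326.1 kN.
Bearing (6 mm plate, F_u = 450 MPa): end bolts L_c = 40 − 22/2 = 29, R_n = min(1.2×29×6×450, 2.4×20×6×450) = 93.96 kN/bolt; interior L_c = 64 − 22 = 42, R_n = 129.6 kN/bolt. φR_n = 0.75 × (2×93.96 + 4×129.6) = 529.7 kN.
Tension rupture (net): A_n = (192 − 2×24)×6 = 864 mm² (U = 1.0, A_e = A_n). φR_n = 0.75 × 450 × 864 = 291.6 kN.
Tension yield (gross): A_g = 192×6 = 1152 mm². φR_n = 0.90 × 300 × 1152 = 311.0 kN.
Governing: min(1326.1, 529.7, 291.6, 311.0) = 291.6 kN → net-section rupture.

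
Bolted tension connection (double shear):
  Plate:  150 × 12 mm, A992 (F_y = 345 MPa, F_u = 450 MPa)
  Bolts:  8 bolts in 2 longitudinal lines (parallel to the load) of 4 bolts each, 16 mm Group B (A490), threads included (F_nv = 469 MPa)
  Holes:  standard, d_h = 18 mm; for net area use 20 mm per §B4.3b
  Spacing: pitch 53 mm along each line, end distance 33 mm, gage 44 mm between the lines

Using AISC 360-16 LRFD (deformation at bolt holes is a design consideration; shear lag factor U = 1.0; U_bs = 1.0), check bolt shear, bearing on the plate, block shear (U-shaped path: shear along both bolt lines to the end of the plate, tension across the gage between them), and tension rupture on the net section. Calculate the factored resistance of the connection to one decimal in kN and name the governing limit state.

Bolt shear: A_b = π(16)²/4 = 201.06 mm². φR_n = 0.75 × 469 × 201.06 × 8 × 2 = 1131.6 kN.
Bearing (12 mm plate, F_u = 450 MPa): end bolts L_c = 33 − 18/2 = 24, R_n = min(1.2×24×12×450, 2.4×16×12×450) = 155.52 kN/bolt; interior L_c = 53 − 18 = 35, R_n = 207.36 kN/bolt. φR_n = 0.75 × (2×155.52 + 6×207.36) = 1166.4 kN.
Block shear: shear path 2×[33+3×53] = 2×192 mm, A_gv = 4608, A_nv = 2×(192 − 3.5×20)×12 = 2928 mm²; tension across gage: (44 − 1×20)×12 = 288 mm². R_n = min(0.6×450×2928, 0.6×345×4608) + 1.0×450×288 = min(790.56, 953.86) + 129.6 = 920.16 kN. φR_n = 0.75 × 920.16 = 690.1 kN.
Tension rupture (net): A_n = (150 − 2×20)×12 = 1320 mm² (U = 1.0, A_e = A_n). φR_n = 0.75 × 450 × 1320 = 445.5 kN.
Governing: min(1131.6, 1166.4, 690.1, 445.5) = 445.5 kN → net-section rupture.

445.5 kN (net-section rupture governs)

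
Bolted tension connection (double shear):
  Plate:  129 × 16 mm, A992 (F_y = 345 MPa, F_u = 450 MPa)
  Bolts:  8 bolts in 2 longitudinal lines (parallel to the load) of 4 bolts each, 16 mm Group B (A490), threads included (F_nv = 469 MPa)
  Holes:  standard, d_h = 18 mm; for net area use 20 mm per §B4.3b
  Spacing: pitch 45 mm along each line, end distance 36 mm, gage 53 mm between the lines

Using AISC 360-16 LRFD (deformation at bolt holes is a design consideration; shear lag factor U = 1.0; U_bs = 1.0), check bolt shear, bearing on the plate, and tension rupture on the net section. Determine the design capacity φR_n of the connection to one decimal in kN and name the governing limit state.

480.6 kN (net-section rupture governs)

Bolt shear: A_b = π(16)²/4 = 201.06 mm². φR_n = 0.75 × 469 × 201.06 × 8 × 2 = 1131.6 kN.
Bearing (16 mm plate, F_u = 450 MPa): end bolts L_c = 36 − 18/2 = 27, R_n = min(1.2×27×16×450, 2.4×16×16×450) = 233.28 kN/bolt; interior L_c = 45 − 18 = 27, R_n = 233.28 kN/bolt. φR_n = 0.75 × (2×233.28 + 6×233.28) = 1399.7 kN.
Tension rupture (net): A_n = (129 − 2×20)×16 = 1424 mm² (U = 1.0, A_e = A_n). φR_n = 0.75 × 450 × 1424 = 480.6 kN.
Governing: min(1131.6, 1399.7, 480.6) = 480.6 kN → net-section rupture.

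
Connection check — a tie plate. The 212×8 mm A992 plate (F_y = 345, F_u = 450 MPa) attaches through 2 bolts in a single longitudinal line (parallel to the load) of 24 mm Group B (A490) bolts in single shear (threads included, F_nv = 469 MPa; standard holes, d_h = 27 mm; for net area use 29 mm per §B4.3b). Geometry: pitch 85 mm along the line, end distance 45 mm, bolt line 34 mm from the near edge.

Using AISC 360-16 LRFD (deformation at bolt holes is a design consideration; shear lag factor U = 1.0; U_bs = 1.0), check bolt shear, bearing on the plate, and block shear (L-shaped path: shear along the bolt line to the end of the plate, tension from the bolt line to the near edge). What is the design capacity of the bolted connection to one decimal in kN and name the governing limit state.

192.8 kN (block shear governs)

Bolt shear: A_b = π(24)²/4 = 452.39 mm². φR_n = 0.75 × 469 × 452.39 × 2 × 1 = 318.3 kN.
Bearing (8 mm plate, F_u = 450 MPa): end bolts L_c = 45 − 27/2 = 31.5, R_n = min(1.2×31.5×8×450, 2.4×24×8×450) = 136.08 kN/bolt; interior L_c = 85 − 27 = 58, R_n = 207.36 kN/bolt. φR_n = 0.75 × (1×136.08 + 1×207.36) = 257.6 kN.
Block shear: shear path 1×[45+1×85] = 1×130 mm, A_gv = 1040, A_nv = 1×(130 − 1.5×29)×8 = 692 mm²; tension to near edge: (34 − 0.5×29)×8 = 156 mm². R_n = min(0.6×450×692, 0.6×345×1040) + 1.0×450×156 = min(186.84, 215.28) + 70.2 = 257.04 kN. φR_n = 0.75 × 257.04 = 192.8 kN.
Governing: min(318.3, 257.6, 192.8) = 192.8 kN → block shear.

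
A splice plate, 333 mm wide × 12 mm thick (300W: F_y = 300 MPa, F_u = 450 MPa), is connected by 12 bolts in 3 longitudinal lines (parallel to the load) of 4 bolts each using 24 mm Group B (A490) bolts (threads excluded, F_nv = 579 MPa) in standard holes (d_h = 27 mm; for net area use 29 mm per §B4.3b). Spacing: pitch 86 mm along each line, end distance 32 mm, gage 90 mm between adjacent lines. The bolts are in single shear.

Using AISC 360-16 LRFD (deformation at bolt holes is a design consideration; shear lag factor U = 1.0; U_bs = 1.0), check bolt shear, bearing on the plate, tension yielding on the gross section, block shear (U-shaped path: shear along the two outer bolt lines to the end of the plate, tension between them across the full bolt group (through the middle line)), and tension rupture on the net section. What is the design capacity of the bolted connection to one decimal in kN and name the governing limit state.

Bolt shear: A_b = π(24)²/4 = 452.39 mm². φR_n = 0.75 × 579 × 452.39 × 12 × 1 = 2357.4 kN.
Bearing (12 mm plate, F_u = 450 MPa): end bolts L_c = 32 − 27/2 = 18.5, R_n = min(1.2×18.5×12×450, 2.4×24×12×450) = 119.88 kN/bolt; interior L_c = 86 − 27 = 59, R_n = 311.04 kN/bolt. φR_n = 0.75 × (3×119.88 + 9×311.04) = 2369.3 kN.
Tension yield (gross): A_g = 333×12 = 3996 mm². φR_n = 0.90 × 300 × 3996 = 1078.9 kN.
Block shear: shear path 2×[32+3×86] = 2×290 mm, A_gv = 6960, A_nv = 2×(290 − 3.5×29)×12 = 4524 mm²; tension across gage: (180 − 2×29)×12 = 1464 mm². R_n = min(0.6×450×4524, 0.6×300×6960) + 1.0×450×1464 = min(1221.5, 1252.8) + 658.8 = 1880.3 kN. φR_n = 0.75 × 1880.3 = 1410.2 kN.
Tension rupture (net): A_n = (333 − 3×29)×12 = 2952 mm² (U = 1.0, A_e = A_n). φR_n = 0.75 × 450 × 2952 = 996.3 kN.
Governing: min(2357.4, 2369.3, 1078.9, 1410.2, 996.3) = 996.3 kN → net-section rupture.

996.3 kN (net-section rupture governs)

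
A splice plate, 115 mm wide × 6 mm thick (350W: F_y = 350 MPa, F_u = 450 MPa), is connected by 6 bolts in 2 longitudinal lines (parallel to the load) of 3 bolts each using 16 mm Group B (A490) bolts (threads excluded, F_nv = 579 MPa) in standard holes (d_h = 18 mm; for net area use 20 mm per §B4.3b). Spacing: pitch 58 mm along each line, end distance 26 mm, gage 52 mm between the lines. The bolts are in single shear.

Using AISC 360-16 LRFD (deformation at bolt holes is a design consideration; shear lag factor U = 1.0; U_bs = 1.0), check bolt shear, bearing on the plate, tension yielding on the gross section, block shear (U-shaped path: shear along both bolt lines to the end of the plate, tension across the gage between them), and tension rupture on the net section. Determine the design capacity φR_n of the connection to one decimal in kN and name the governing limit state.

151.9 kN (net-section rupture governs)

Bolt shear: A_b = π(16)²/4 = 201.06 mm². φR_n = 0.75 × 579 × 201.06 × 6 × 1 = 523.9 kN.
Bearing (6 mm plate, F_u = 450 MPa): end bolts L_c = 26 − 18/2 = 17, R_n = min(1.2×17×6×450, 2.4×16×6×450) = 55.08 kN/bolt; interior L_c = 58 − 18 = 40, R_n = 103.68 kN/bolt. φR_n = 0.75 × (2×55.08 + 4×103.68) = 393.7 kN.
Tension yield (gross): A_g = 115×6 = 690 mm². φR_n = 0.90 × 350 × 690 = 217.4 kN.
Block shear: shear path 2×[26+2×58] = 2×142 mm, A_gv = 1704, A_nv = 2×(142 − 2.5×20)×6 = 1104 mm²; tension across gage: (52 − 1×20)×6 = 192 mm². R_n = min(0.6×450×1104, 0.6×350×1704) + 1.0×450×192 = min(298.08, 357.84) + 86.4 = 384.48 kN. φR_n = 0.75 × 384.48 = 288.4 kN.
Tension rupture (net): A_n = (115 − 2×20)×6 = 450 mm² (U = 1.0, A_e = A_n). φR_n = 0.75 × 450 × 450 = 151.9 kN.
Governing: min(523.9, 393.7, 217.4, 288.4, 151.9) = 151.9 kN → net-section rupture.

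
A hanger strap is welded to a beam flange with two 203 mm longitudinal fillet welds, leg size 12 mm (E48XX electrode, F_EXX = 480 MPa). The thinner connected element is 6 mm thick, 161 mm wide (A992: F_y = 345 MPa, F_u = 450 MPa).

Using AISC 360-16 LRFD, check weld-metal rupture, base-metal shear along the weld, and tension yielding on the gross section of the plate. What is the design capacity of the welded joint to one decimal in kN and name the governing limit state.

Weld metal: throat = 0.707×12 = 8.484 mm, L = 2×203 = 406 mm. φR_n = 0.75 × 0.6 × 480 × 8.484 × 406 = 744.0 kN.
Base metal shear (6 mm plate): yield φR_n = 1.0×0.6×345×6×406 = 504.3 kN; rupture φR_n = 0.75×0.6×450×6×406 = 493.3 kN; take 493.3 kN (rupture).
Tension yield (gross): A_g = 161×6 = 966 mm². φR_n = 0.90 × 345 × 966 = 299.9 kN.
Governing: min(744.0, 493.3, 299.9) = 299.9 kN → gross-section yield.

299.9 kN (gross-section yield governs)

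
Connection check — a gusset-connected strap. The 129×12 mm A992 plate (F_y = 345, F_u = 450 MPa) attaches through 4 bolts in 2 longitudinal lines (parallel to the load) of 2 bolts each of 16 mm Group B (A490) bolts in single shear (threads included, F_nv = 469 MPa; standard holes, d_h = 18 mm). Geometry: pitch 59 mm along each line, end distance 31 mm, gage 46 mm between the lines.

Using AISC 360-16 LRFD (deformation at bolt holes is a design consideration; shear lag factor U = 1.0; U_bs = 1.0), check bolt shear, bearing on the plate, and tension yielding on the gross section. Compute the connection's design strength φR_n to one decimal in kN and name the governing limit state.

Bolt shear: A_b = π(16)²/4 = 201.06 mm². φR_n = 0.75 × 469 × 201.06 × 4 × 1 = 282.9 kN.
Bearing (12 mm plate, F_u = 450 MPa): end bolts L_c = 31 − 18/2 = 22, R_n = min(1.2×22×12×450, 2.4×16×12×450) = 142.56 kN/bolt; interior L_c = 59 − 18 = 41, R_n = 207.36 kN/bolt. φR_n = 0.75 × (2×142.56 + 2×207.36) = 524.9 kN.
Tension yield (gross): A_g = 129×12 = 1548 mm². φR_n = 0.90 × 345 × 1548 = 480.7 kN.
Governing: min(282.9, 524.9, 480.7) = 282.9 kN → bolt shear.

282.9 kN (bolt shear governs)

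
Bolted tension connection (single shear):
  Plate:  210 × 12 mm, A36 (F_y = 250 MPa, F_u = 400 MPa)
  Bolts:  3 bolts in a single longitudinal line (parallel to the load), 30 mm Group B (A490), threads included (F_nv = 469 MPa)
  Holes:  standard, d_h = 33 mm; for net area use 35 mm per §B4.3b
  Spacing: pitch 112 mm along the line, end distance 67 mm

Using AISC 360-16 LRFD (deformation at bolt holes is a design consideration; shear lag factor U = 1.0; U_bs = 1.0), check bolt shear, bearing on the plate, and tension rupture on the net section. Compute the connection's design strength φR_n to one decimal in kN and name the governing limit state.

630.0 kN (net-section rupture governs)

Bolt shear: A_b = π(30)²/4 = 706.86 mm². φR_n = 0.75 × 469 × 706.86 × 3 × 1 = 745.9 kN.
Bearing (12 mm plate, F_u = 400 MPa): end bolts L_c = 67 − 33/2 = 50.5, R_n = min(1.2×50.5×12×400, 2.4×30×12×400) = 290.88 kN/bolt; interior L_c = 112 − 33 = 79, R_n = 345.6 kN/bolt. φR_n = 0.75 × (1×290.88 + 2×345.6) = 736.6 kN.
Tension rupture (net): A_n = (210 − 1×35)×12 = 2100 mm² (U = 1.0, A_e = A_n). φR_n = 0.75 × 400 × 2100 = 630.0 kN.
Governing: min(745.9, 736.6, 630.0) = 630.0 kN → net-section rupture.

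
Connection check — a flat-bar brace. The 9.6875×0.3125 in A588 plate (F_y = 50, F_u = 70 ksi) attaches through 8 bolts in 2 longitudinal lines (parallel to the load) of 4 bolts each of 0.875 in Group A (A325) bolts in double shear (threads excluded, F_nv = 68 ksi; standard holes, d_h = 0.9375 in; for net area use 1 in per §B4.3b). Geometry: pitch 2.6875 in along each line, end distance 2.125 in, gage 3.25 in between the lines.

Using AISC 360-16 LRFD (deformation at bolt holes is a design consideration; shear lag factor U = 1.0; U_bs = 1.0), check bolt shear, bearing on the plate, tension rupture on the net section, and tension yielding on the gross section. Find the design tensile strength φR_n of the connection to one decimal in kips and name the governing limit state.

126.1 kips (net-section rupture governs)

Bolt shear: A_b = π(0.875)²/4 = 0.60132 in². φR_n = 0.75 × 68 × 0.60132 × 8 × 2 = 490.7 kips.
Bearing (0.3125 in plate, F_u = 70 ksi): end bolts L_c = 2.125 − 0.9375/2 = 1.65625, R_n = min(1.2×1.65625×0.3125×70, 2.4×0.875×0.3125×70) = 43.477 kips/bolt; interior L_c = 2.6875 − 0.9375 = 1.75, R_n = 45.938 kips/bolt. φR_n = 0.75 × (2×43.477 + 6×45.938) = 271.9 kips.
Tension rupture (net): A_n = (9.6875 − 2×1)×0.3125 = 2.4023 in² (U = 1.0, A_e = A_n). φR_n = 0.75 × 70 × 2.4023 = 126.1 kips.
Tension yield (gross): A_g = 9.6875×0.3125 = 3.0273 in². φR_n = 0.90 × 50 × 3.0273 = 136.2 kips.
Governing: min(490.7, 271.9, 126.1, 136.2) = 126.1 kips → net-section rupture.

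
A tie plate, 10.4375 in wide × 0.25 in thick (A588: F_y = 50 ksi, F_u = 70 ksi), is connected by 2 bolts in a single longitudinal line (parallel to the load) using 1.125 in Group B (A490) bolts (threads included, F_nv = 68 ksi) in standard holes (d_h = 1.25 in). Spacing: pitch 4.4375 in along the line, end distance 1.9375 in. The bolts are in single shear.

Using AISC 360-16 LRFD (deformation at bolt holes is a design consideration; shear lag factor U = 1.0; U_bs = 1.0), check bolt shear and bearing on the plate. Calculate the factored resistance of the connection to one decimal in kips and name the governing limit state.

Bolt shear: A_b = π(1.125)²/4 = 0.99402 in². φR_n = 0.75 × 68 × 0.99402 × 2 × 1 = 101.4 kips.
Bearing (0.25 in plate, F_u = 70 ksi): end bolts L_c = 1.9375 − 1.25/2 = 1.3125, R_n = min(1.2×1.3125×0.25×70, 2.4×1.125×0.25×70) = 27.563 kips/bolt; interior L_c = 4.4375 − 1.25 = 3.1875, R_n = 47.25 kips/bolt. φR_n = 0.75 × (1×27.563 + 1×47.25) = 56.1 kips.
Governing: min(101.4, 56.1) = 56.1 kips → bearing.

56.1 kips (bearing governs)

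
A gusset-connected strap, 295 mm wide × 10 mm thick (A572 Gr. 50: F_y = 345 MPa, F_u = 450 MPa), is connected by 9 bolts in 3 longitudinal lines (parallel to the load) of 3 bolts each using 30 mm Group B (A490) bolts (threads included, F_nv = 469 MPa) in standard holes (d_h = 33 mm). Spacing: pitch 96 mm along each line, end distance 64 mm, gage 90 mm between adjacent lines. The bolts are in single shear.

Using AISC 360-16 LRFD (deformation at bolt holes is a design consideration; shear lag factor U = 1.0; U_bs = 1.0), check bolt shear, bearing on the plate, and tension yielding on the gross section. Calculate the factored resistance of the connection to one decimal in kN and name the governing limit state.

Bolt shear: A_b = π(30)²/4 = 706.86 mm². φR_n = 0.75 × 469 × 706.86 × 9 × 1 = 2237.7 kN.
Bearing (10 mm plate, F_u = 450 MPa): end bolts L_c = 64 − 33/2 = 47.5, R_n = min(1.2×47.5×10×450, 2.4×30×10×450) = 256.5 kN/bolt; interior L_c = 96 − 33 = 63, R_n = 324 kN/bolt. φR_n = 0.75 × (3×256.5 + 6×324) = 2035.1 kN.
Tension yield (gross): A_g = 295×10 = 2950 mm². φR_n = 0.90 × 345 × 2950 = 916.0 kN.
Governing: min(2237.7, 2035.1, 916.0) = 916.0 kN → gross-section yield.

916.0 kN (gross-section yield governs)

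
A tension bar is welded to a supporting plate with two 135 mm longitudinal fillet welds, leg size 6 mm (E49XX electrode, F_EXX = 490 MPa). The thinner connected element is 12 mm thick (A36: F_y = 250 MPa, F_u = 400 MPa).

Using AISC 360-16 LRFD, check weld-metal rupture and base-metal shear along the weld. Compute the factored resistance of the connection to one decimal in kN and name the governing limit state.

Weld metal: throat = 0.707×6 = 4.242 mm, L = 2×135 = 270 mm. φR_n = 0.75 × 0.6 × 490 × 4.242 × 270 = 252.5 kN.
Base metal shear (12 mm plate): yield φR_n = 1.0×0.6×250×12×270 = 486.0 kN; rupture φR_n = 0.75×0.6×400×12×270 = 583.2 kN; take 486.0 kN (yield).
Governing: min(252.5, 486.0) = 252.5 kN → weld metal.

252.5 kN (weld metal governs)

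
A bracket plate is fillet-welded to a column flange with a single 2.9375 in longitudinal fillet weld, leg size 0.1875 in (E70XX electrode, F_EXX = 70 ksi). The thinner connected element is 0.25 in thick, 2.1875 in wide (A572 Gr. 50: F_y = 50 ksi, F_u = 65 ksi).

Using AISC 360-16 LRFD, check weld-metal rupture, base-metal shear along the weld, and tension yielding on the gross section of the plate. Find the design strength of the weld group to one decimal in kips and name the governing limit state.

Weld metal: throat = 0.707×0.1875 = 0.13256 in, L = 2.9375 in. φR_n = 0.75 × 0.6 × 70 × 0.13256 × 2.9375 = 12.3 kips.
Base metal shear (0.25 in plate): yield φR_n = 1.0×0.6×50×0.25×2.9375 = 22.0 kips; rupture φR_n = 0.75×0.6×65×0.25×2.9375 = 21.5 kips; take 21.5 kips (rupture).
Tension yield (gross): A_g = 2.1875×0.25 = 0.54688 in². φR_n = 0.90 × 50 × 0.54688 = 24.6 kips.
Governing: min(12.3, 21.5, 24.6) = 12.3 kips → weld metal.

12.3 kips (weld metal governs)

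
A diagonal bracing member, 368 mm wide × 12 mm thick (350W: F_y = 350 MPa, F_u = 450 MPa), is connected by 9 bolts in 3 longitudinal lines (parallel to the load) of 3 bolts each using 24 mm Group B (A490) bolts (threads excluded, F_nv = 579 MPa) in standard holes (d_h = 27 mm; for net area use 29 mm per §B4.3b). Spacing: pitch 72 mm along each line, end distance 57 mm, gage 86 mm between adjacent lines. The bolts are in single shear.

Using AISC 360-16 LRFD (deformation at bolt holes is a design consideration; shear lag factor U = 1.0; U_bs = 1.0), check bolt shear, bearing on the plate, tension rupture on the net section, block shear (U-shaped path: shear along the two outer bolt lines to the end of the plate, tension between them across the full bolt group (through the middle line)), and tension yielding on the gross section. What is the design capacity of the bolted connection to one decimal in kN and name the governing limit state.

Bolt shear: A_b = π(24)²/4 = 452.39 mm². φR_n = 0.75 × 579 × 452.39 × 9 × 1 = 1768.1 kN.
Bearing (12 mm plate, F_u = 450 MPa): end bolts L_c = 57 − 27/2 = 43.5, R_n = min(1.2×43.5×12×450, 2.4×24×12×450) = 281.88 kN/bolt; interior L_c = 72 − 27 = 45, R_n = 291.6 kN/bolt. φR_n = 0.75 × (3×281.88 + 6×291.6) = 1946.4 kN.
Tension rupture (net): A_n = (368 − 3×29)×12 = 3372 mm² (U = 1.0, A_e = A_n). φR_n = 0.75 × 450 × 3372 = 1138.1 kN.
Block shear: shear path 2×[57+2×72] = 2×201 mm, A_gv = 4824, A_nv = 2×(201 − 2.5×29)×12 = 3084 mm²; tension across gage: (172 − 2×29)×12 = 1368 mm². R_n = min(0.6×450×3084, 0.6×350×4824) + 1.0×450×1368 = min(832.68, 1013) + 615.6 = 1448.3 kN. φR_n = 0.75 × 1448.3 = 1086.2 kN.
Tension yield (gross): A_g = 368×12 = 4416 mm². φR_n = 0.90 × 350 × 4416 = 1391.0 kN.
Governing: min(1768.1, 1946.4, 1138.1, 1086.2, 1391.0) = 1086.2 kN → block shear.

1086.2 kN (block shear governs)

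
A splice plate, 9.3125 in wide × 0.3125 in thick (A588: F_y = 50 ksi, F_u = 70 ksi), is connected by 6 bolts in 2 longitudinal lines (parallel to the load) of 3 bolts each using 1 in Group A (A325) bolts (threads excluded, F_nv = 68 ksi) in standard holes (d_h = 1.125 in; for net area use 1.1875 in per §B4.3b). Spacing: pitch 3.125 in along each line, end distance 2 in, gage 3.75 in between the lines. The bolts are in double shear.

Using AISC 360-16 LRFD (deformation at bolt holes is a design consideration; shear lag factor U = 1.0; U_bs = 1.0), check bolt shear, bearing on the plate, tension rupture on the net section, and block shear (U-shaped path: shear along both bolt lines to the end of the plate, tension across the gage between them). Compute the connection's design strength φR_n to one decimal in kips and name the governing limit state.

113.8 kips (net-section rupture governs)

Bolt shear: A_b = π(1)²/4 = 0.7854 in². φR_n = 0.75 × 68 × 0.7854 × 6 × 2 = 480.7 kips.
Bearing (0.3125 in plate, F_u = 70 ksi): end bolts L_c = 2 − 1.125/2 = 1.4375, R_n = min(1.2×1.4375×0.3125×70, 2.4×1×0.3125×70) = 37.734 kips/bolt; interior L_c = 3.125 − 1.125 = 2, R_n = 52.5 kips/bolt. φR_n = 0.75 × (2×37.734 + 4×52.5) = 214.1 kips.
Tension rupture (net): A_n = (9.3125 − 2×1.1875)×0.3125 = 2.168 in² (U = 1.0, A_e = A_n). φR_n = 0.75 × 70 × 2.168 = 113.8 kips.
Block shear: shear path 2×[2+2×3.125] = 2×8.25 in, A_gv = 5.1563, A_nv = 2×(8.25 − 2.5×1.1875)×0.3125 = 3.3008 in²; tension across gage: (3.75 − 1×1.1875)×0.3125 = 0.80078 in². R_n = min(0.6×70×3.3008, 0.6×50×5.1563) + 1.0×70×0.80078 = min(138.63, 154.69) + 56.055 = 194.69 kips. φR_n = 0.75 × 194.69 = 146.0 kips.
Governing: min(480.7, 214.1, 113.8, 146.0) = 113.8 kips → net-section rupture.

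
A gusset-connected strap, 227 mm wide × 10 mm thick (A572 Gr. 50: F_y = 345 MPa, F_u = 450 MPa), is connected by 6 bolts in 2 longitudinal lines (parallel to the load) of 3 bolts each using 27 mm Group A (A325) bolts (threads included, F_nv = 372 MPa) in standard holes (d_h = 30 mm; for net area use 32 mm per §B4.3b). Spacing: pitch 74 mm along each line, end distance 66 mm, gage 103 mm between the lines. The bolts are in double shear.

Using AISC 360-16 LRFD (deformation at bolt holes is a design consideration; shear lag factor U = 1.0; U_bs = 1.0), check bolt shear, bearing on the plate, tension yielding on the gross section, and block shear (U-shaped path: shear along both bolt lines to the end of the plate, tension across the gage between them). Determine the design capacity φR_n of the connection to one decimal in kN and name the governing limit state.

704.8 kN (gross-section yield governs)

Bolt shear: A_b = π(27)²/4 = 572.56 mm². φR_n = 0.75 × 372 × 572.56 × 6 × 2 = 1916.9 kN.
Bearing (10 mm plate, F_u = 450 MPa): end bolts L_c = 66 − 30/2 = 51, R_n = min(1.2×51×10×450, 2.4×27×10×450) = 275.4 kN/bolt; interior L_c = 74 − 30 = 44, R_n = 237.6 kN/bolt. φR_n = 0.75 × (2×275.4 + 4×237.6) = 1125.9 kN.
Tension yield (gross): A_g = 227×10 = 2270 mm². φR_n = 0.90 × 345 × 2270 = 704.8 kN.
Block shear: shear path 2×[66+2×74] = 2×214 mm, A_gv = 4280, A_nv = 2×(214 − 2.5×32)×10 = 2680 mm²; tension across gage: (103 − 1×32)×10 = 710 mm². R_n = min(0.6×450×2680, 0.6×345×4280) + 1.0×450×710 = min(723.6, 885.96) + 319.5 = 1043.1 kN. φR_n = 0.75 × 1043.1 = 782.3 kN.
Governing: min(1916.9, 1125.9, 704.8, 782.3) = 704.8 kN → gross-section yield.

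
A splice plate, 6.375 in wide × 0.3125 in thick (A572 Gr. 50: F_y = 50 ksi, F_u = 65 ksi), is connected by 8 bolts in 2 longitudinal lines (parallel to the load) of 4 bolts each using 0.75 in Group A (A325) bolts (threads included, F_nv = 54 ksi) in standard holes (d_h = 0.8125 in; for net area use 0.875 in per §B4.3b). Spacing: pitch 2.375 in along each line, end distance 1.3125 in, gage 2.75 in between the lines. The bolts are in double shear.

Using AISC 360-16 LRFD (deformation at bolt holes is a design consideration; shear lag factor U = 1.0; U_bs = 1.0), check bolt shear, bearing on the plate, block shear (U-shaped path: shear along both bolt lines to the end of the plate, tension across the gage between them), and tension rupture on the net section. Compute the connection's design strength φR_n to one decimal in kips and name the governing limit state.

Bolt shear: A_b = π(0.75)²/4 = 0.44179 in². φR_n = 0.75 × 54 × 0.44179 × 8 × 2 = 286.3 kips.
Bearing (0.3125 in plate, F_u = 65 ksi): end bolts L_c = 1.3125 − 0.8125/2 = 0.90625, R_n = min(1.2×0.90625×0.3125×65, 2.4×0.75×0.3125×65) = 22.09 kips/bolt; interior L_c = 2.375 − 0.8125 = 1.5625, R_n = 36.563 kips/bolt. φR_n = 0.75 × (2×22.09 + 6×36.563) = 197.7 kips.
Block shear: shear path 2×[1.3125+3×2.375] = 2×8.4375 in, A_gv = 5.2734, A_nv = 2×(8.4375 − 3.5×0.875)×0.3125 = 3.3594 in²; tension across gage: (2.75 − 1×0.875)×0.3125 = 0.58594 in². R_n = min(0.6×65×3.3594, 0.6×50×5.2734) + 1.0×65×0.58594 = min(131.02, 158.2) + 38.086 = 169.11 kips. φR_n = 0.75 × 169.11 = 126.8 kips.
Tension rupture (net): A_n = (6.375 − 2×0.875)×0.3125 = 1.4453 in² (U = 1.0, A_e = A_n). φR_n = 0.75 × 65 × 1.4453 = 70.5 kips.
Governing: min(286.3, 197.7, 126.8, 70.5) = 70.5 kips → net-section rupture.

70.5 kips (net-section rupture governs)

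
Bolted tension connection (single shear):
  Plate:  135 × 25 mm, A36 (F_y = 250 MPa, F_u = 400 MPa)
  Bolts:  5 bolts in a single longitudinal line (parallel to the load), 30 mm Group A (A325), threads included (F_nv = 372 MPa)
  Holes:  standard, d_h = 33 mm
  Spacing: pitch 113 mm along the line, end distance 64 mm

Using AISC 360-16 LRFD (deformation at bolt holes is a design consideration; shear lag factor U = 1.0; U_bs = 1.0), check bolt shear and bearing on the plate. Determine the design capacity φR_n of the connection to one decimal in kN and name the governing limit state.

986.1 kN (bolt shear governs)

Bolt shear: A_b = π(30)²/4 = 706.86 mm². φR_n = 0.75 × 372 × 706.86 × 5 × 1 = 986.1 kN.
Bearing (25 mm plate, F_u = 400 MPa): end bolts L_c = 64 − 33/2 = 47.5, R_n = min(1.2×47.5×25×400, 2.4×30×25×400) = 570 kN/bolt; interior L_c = 113 − 33 = 80, R_n = 720 kN/bolt. φR_n = 0.75 × (1×570 + 4×720) = 2587.5 kN.
Governing: min(986.1, 2587.5) = 986.1 kN → bolt shear.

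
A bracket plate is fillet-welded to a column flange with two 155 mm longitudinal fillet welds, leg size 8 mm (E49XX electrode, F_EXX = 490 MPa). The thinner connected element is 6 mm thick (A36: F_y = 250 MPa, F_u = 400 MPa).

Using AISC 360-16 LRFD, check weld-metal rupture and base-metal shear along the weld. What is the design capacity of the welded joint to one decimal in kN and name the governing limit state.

Weld metal: throat = 0.707×8 = 5.656 mm, L = 2×155 = 310 mm. φR_n = 0.75 × 0.6 × 490 × 5.656 × 310 = 386.6 kN.
Base metal shear (6 mm plate): yield φR_n = 1.0×0.6×250×6×310 = 279.0 kN; rupture φR_n = 0.75×0.6×400×6×310 = 334.8 kN; take 279.0 kN (yield).
Governing: min(386.6, 279.0) = 279.0 kN → base-metal shear.

279.0 kN (base-metal shear governs)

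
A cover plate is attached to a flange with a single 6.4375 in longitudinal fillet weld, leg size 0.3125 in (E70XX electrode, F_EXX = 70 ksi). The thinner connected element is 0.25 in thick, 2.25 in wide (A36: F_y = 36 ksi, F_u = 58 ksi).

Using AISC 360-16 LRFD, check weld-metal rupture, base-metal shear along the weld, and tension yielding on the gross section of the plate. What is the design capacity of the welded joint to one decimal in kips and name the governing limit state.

18.2 kips (gross-section yield governs)

Weld metal: throat = 0.707×0.3125 = 0.22094 in, L = 6.4375 in. φR_n = 0.75 × 0.6 × 70 × 0.22094 × 6.4375 = 44.8 kips.
Base metal shear (0.25 in plate): yield φR_n = 1.0×0.6×36×0.25×6.4375 = 34.8 kips; rupture φR_n = 0.75×0.6×58×0.25×6.4375 = 42.0 kips; take 34.8 kips (yield).
Tension yield (gross): A_g = 2.25×0.25 = 0.5625 in². φR_n = 0.90 × 36 × 0.5625 = 18.2 kips.
Governing: min(44.8, 34.8, 18.2) = 18.2 kips → gross-section yield.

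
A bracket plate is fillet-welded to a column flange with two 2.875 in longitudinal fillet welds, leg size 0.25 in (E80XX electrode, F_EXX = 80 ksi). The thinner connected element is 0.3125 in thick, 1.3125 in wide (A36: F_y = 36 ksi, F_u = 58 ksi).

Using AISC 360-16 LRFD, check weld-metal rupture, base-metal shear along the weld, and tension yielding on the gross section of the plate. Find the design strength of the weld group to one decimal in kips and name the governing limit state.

Weld metal: throat = 0.707×0.25 = 0.17675 in, L = 2×2.875 = 5.75 in. φR_n = 0.75 × 0.6 × 80 × 0.17675 × 5.75 = 36.6 kips.
Base metal shear (0.3125 in plate): yield φR_n = 1.0×0.6×36×0.3125×5.75 = 38.8 kips; rupture φR_n = 0.75×0.6×58×0.3125×5.75 = 46.9 kips; take 38.8 kips (yield).
Tension yield (gross): A_g = 1.3125×0.3125 = 0.41016 in². φR_n = 0.90 × 36 × 0.41016 = 13.3 kips.
Governing: min(36.6, 38.8, 13.3) = 13.3 kips → gross-section yield.

13.3 kips (gross-section yield governs)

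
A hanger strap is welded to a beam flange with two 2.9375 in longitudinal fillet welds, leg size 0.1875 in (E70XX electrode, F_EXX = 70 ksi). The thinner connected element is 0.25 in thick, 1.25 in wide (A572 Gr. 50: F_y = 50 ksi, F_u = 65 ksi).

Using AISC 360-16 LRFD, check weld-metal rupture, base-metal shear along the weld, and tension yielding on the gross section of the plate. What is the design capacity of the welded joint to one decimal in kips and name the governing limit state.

14.1 kips (gross-section yield governs)

Weld metal: throat = 0.707×0.1875 = 0.13256 in, L = 2×2.9375 = 5.875 in. φR_n = 0.75 × 0.6 × 70 × 0.13256 × 5.875 = 24.5 kips.
Base metal shear (0.25 in plate): yield φR_n = 1.0×0.6×50×0.25×5.875 = 44.1 kips; rupture φR_n = 0.75×0.6×65×0.25×5.875 = 43.0 kips; take 43.0 kips (rupture).
Tension yield (gross): A_g = 1.25×0.25 = 0.3125 in². φR_n = 0.90 × 50 × 0.3125 = 14.1 kips.
Governing: min(24.5, 43.0, 14.1) = 14.1 kips → gross-section yield.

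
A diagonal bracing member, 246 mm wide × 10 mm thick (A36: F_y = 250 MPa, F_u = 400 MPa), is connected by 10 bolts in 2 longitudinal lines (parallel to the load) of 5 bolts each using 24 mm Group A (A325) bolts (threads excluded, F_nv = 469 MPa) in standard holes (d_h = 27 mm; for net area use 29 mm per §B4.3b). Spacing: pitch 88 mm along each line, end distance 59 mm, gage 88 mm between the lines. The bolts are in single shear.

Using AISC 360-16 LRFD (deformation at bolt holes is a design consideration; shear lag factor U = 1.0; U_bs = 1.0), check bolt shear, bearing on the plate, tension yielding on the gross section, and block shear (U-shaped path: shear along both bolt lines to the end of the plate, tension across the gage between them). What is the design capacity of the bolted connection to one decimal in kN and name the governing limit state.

553.5 kN (gross-section yield governs)

Bolt shear: A_b = π(24)²/4 = 452.39 mm². φR_n = 0.75 × 469 × 452.39 × 10 × 1 = 1591.3 kN.
Bearing (10 mm plate, F_u = 400 MPa): end bolts L_c = 59 − 27/2 = 45.5, R_n = min(1.2×45.5×10×400, 2.4×24×10×400) = 218.4 kN/bolt; interior L_c = 88 − 27 = 61, R_n = 230.4 kN/bolt. φR_n = 0.75 × (2×218.4 + 8×230.4) = 1710.0 kN.
Tension yield (gross): A_g = 246×10 = 2460 mm². φR_n = 0.90 × 250 × 2460 = 553.5 kN.
Block shear: shear path 2×[59+4×88] = 2×411 mm, A_gv = 8220, A_nv = 2×(411 − 4.5×29)×10 = 5610 mm²; tension across gage: (88 − 1×29)×10 = 590 mm². R_n = min(0.6×400×5610, 0.6×250×8220) + 1.0×400×590 = min(1346.4, 1233) + 236 = 1469 kN. φR_n = 0.75 × 1469 = 1101.8 kN.
Governing: min(1591.3, 1710.0, 553.5, 1101.8) = 553.5 kN → gross-section yield.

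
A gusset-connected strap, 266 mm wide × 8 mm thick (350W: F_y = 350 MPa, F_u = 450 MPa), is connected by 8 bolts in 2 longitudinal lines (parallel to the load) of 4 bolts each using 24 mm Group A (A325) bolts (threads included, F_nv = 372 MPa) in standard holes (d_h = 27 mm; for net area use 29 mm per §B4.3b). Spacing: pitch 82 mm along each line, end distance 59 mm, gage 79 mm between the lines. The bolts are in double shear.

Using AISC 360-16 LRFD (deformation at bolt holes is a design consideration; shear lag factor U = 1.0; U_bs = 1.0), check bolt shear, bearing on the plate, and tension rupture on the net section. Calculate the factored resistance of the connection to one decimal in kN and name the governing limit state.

Bolt shear: A_b = π(24)²/4 = 452.39 mm². φR_n = 0.75 × 372 × 452.39 × 8 × 2 = 2019.5 kN.
Bearing (8 mm plate, F_u = 450 MPa): end bolts L_c = 59 − 27/2 = 45.5, R_n = min(1.2×45.5×8×450, 2.4×24×8×450) = 196.56 kN/bolt; interior L_c = 82 − 27 = 55, R_n = 207.36 kN/bolt. φR_n = 0.75 × (2×196.56 + 6×207.36) = 1228.0 kN.
Tension rupture (net): A_n = (266 − 2×29)×8 = 1664 mm² (U = 1.0, A_e = A_n). φR_n = 0.75 × 450 × 1664 = 561.6 kN.
Governing: min(2019.5, 1228.0, 561.6) = 561.6 kN → net-section rupture.

561.6 kN (net-section rupture governs)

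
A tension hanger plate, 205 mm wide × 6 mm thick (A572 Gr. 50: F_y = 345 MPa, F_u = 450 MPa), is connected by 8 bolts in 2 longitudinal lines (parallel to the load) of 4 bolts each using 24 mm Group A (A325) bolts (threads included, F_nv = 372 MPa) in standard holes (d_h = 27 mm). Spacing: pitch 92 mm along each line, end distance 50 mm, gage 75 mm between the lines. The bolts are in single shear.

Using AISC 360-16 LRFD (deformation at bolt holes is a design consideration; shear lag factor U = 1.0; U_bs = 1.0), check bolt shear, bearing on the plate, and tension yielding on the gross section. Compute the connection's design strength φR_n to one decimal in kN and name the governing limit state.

Bolt shear: A_b = π(24)²/4 = 452.39 mm². φR_n = 0.75 × 372 × 452.39 × 8 × 1 = 1009.7 kN.
Bearing (6 mm plate, F_u = 450 MPa): end bolts L_c = 50 − 27/2 = 36.5, R_n = min(1.2×36.5×6×450, 2.4×24×6×450) = 118.26 kN/bolt; interior L_c = 92 − 27 = 65, R_n = 155.52 kN/bolt. φR_n = 0.75 × (2×118.26 + 6×155.52) = 877.2 kN.
Tension yield (gross): A_g = 205×6 = 1230 mm². φR_n = 0.90 × 345 × 1230 = 381.9 kN.
Governing: min(1009.7, 877.2, 381.9) = 381.9 kN → gross-section yield.

381.9 kN (gross-section yield governs)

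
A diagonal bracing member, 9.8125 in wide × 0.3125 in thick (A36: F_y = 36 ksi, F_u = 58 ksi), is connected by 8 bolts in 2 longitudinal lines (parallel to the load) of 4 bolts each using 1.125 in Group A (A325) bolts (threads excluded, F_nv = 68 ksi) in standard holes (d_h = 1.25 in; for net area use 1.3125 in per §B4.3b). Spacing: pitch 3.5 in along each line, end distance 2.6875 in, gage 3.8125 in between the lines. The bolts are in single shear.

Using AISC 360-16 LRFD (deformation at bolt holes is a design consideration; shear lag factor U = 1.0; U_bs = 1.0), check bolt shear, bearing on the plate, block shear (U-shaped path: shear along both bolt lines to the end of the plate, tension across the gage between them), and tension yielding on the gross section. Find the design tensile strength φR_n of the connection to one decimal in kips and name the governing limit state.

99.4 kips (gross-section yield governs)

Bolt shear: A_b = π(1.125)²/4 = 0.99402 in². φR_n = 0.75 × 68 × 0.99402 × 8 × 1 = 405.6 kips.
Bearing (0.3125 in plate, F_u = 58 ksi): end bolts L_c = 2.6875 − 1.25/2 = 2.0625, R_n = min(1.2×2.0625×0.3125×58, 2.4×1.125×0.3125×58) = 44.859 kips/bolt; interior L_c = 3.5 − 1.25 = 2.25, R_n = 48.938 kips/bolt. φR_n = 0.75 × (2×44.859 + 6×48.938) = 287.5 kips.
Block shear: shear path 2×[2.6875+3×3.5] = 2×13.1875 in, A_gv = 8.2422, A_nv = 2×(13.1875 − 3.5×1.3125)×0.3125 = 5.3711 in²; tension across gage: (3.8125 − 1×1.3125)×0.3125 = 0.78125 in². R_n = min(0.6×58×5.3711, 0.6×36×8.2422) + 1.0×58×0.78125 = min(186.91, 178.03) + 45.313 = 223.34 kips. φR_n = 0.75 × 223.34 = 167.5 kips.
Tension yield (gross): A_g = 9.8125×0.3125 = 3.0664 in². φR_n = 0.90 × 36 × 3.0664 = 99.4 kips.
Governing: min(405.6, 287.5, 167.5, 99.4) = 99.4 kips → gross-section yield.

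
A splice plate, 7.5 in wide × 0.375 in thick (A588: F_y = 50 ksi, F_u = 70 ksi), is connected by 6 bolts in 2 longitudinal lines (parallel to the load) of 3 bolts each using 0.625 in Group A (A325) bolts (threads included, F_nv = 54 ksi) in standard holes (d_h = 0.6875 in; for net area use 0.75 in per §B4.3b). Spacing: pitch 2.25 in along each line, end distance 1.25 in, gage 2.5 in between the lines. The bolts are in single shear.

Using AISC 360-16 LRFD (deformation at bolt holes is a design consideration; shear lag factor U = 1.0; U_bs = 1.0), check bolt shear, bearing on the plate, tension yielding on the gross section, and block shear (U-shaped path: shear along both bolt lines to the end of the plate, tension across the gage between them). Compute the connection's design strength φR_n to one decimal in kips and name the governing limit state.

74.6 kips (bolt shear governs)

Bolt shear: A_b = π(0.625)²/4 = 0.3068 in². φR_n = 0.75 × 54 × 0.3068 × 6 × 1 = 74.6 kips.
Bearing (0.375 in plate, F_u = 70 ksi): end bolts L_c = 1.25 − 0.6875/2 = 0.90625, R_n = min(1.2×0.90625×0.375×70, 2.4×0.625×0.375×70) = 28.547 kips/bolt; interior L_c = 2.25 − 0.6875 = 1.5625, R_n = 39.375 kips/bolt. φR_n = 0.75 × (2×28.547 + 4×39.375) = 160.9 kips.
Tension yield (gross): A_g = 7.5×0.375 = 2.8125 in². φR_n = 0.90 × 50 × 2.8125 = 126.6 kips.
Block shear: shear path 2×[1.25+2×2.25] = 2×5.75 in, A_gv = 4.3125, A_nv = 2×(5.75 − 2.5×0.75)×0.375 = 2.9063 in²; tension across gage: (2.5 − 1×0.75)×0.375 = 0.65625 in². R_n = min(0.6×70×2.9063, 0.6×50×4.3125) + 1.0×70×0.65625 = min(122.06, 129.38) + 45.938 = 168 kips. φR_n = 0.75 × 168 = 126.0 kips.
Governing: min(74.6, 160.9, 126.6, 126.0) = 74.6 kips → bolt shear.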